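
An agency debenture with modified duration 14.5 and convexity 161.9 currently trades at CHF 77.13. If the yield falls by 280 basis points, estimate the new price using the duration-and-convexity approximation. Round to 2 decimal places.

Duration effect: -D_mod·Δy = -14.5 × (-0.028) = +0.406000
Convexity effect: ½·C·(Δy)² = 0.5 × 161.9 × (-0.028)² = +0.0634648
ΔP/P ≈ +0.406000 + 0.0634648 = +0.4694648
New price ≈ 77.13 × (1 + 0.4694648) = 113.339820024.

CHF 113.34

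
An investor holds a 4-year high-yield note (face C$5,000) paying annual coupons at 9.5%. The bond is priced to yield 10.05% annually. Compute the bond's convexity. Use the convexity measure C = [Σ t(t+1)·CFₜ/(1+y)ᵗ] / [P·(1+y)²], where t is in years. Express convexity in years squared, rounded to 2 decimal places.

13.81

With y = 0.1005:
  t   CF        PV=CF/(1+0.1005)^t    t·PV        t(t+1)·PV
  1       475.00       431.6220       431.6220         863.2440
  2       475.00       392.2054       784.4107       2,353.2321
  3       475.00       356.3883     1,069.1650       4,276.6599
  4     5,475.00     3,732.7073    14,930.8292      74,654.1460
  Σ                  4,912.9230    17,216.0269      82,147.2820
P = 4,912.9230.
Convexity = Σ t(t+1)·PV / [P·(1+y)²] = 82,147.2820 / (4,912.9230 × 1.211100) = 13.80617.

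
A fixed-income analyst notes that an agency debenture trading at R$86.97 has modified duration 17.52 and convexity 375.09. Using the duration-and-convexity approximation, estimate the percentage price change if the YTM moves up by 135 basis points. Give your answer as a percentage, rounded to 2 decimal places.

Duration effect: -D_mod·Δy = -17.52 × (+0.0135) = -0.236520
Convexity effect: ½·C·(Δy)² = 0.5 × 375.09 × (0.0135)² = +0.03418007625
ΔP/P ≈ -0.236520 + 0.03418007625 = -0.20233992375
= -20.233992375%.

-20.23%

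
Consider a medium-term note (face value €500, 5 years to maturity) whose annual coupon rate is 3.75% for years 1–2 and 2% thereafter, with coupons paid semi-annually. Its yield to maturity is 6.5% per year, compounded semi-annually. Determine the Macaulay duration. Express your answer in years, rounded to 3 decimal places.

4.617 years

Periodic yield y = 0.0325. Discount each cash flow and weight by its period:
  t   CF        PV=CF/(1+0.0325)^t    t·PV
  1        9.375         9.0799         9.0799
  2        9.375         8.7941        17.5882
  3        9.375         8.5173        25.5519
  4        9.375         8.2492        32.9967
  5        5.000         4.2611        21.3054
  6        5.000         4.1270        24.7617
  7        5.000         3.9971        27.9794
  8        5.000         3.8712        30.9699
  9        5.000         3.7494        33.7444
  10     505.000       366.7674     3,667.6744
  Σ                    421.4136     3,891.6519
Price P = Σ PV = 421.4136.
Macaulay duration = Σ(t·PV) / P = 3,891.6519 / 421.4136 = 9.23476 half-year periods.
In years: 9.23476 / 2 = 4.61738 years.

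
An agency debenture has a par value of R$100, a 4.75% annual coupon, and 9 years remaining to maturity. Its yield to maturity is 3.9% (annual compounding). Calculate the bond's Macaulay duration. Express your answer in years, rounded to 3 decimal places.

Periodic yield y = 0.039. Discount each cash flow and weight by its year:
  t   CF        PV=CF/(1+0.039)^t    t·PV
  1         4.75         4.5717         4.5717
  2         4.75         4.4001         8.8002
  3         4.75         4.2349        12.7048
  4         4.75         4.0760        16.3039
  5         4.75         3.9230        19.6149
  6         4.75         3.7757        22.6543
  7         4.75         3.6340        25.4380
  8         4.75         3.4976        27.9807
  9       104.75        74.2359       668.1233
  Σ                    106.3489       806.1919
Price P = Σ PV = 106.3489.
Macaulay duration = Σ(t·PV) / P = 806.1919 / 106.3489 = 7.58063 years.

7.581 years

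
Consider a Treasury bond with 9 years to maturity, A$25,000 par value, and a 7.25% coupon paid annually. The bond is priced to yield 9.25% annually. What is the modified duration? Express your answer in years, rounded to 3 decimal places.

Periodic yield y = 0.0925. First find Macaulay duration:
  t   CF        PV=CF/(1+0.0925)^t    t·PV
  1     1,812.50     1,659.0389     1,659.0389
  2     1,812.50     1,518.5711     3,037.1422
  3     1,812.50     1,389.9964     4,169.9892
  4     1,812.50     1,272.3079     5,089.2317
  5     1,812.50     1,164.5839     5,822.9196
  6     1,812.50     1,065.9807     6,395.8842
  7     1,812.50       975.7260     6,830.0823
  8     1,812.50       893.1131     7,144.9046
  9    26,812.50    12,093.2853   108,839.5677
  Σ                 22,032.6033   148,988.7604
P = 22,032.6033; Macaulay duration = 148,988.7604 / 22,032.6033 = 6.76220 years.
Modified duration = D_Mac / (1 + y) = 6.76220 / 1.0925 = 6.18965 years.

6.190 years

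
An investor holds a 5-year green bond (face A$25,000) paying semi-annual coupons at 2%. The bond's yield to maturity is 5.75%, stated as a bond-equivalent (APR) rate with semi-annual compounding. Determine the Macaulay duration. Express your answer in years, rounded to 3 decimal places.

4.758 years

Periodic yield y = 0.02875. Discount each cash flow and weight by its period:
  t   CF        PV=CF/(1+0.02875)^t    t·PV
  1       250.00       243.0134       243.0134
  2       250.00       236.2220       472.4440
  3       250.00       229.6204       688.8612
  4       250.00       223.2033       892.8132
  5       250.00       216.9655     1,084.8277
  6       250.00       210.9021     1,265.4126
  7       250.00       205.0081     1,435.0569
  8       250.00       199.2789     1,594.2309
  9       250.00       193.7097     1,743.3873
  10   25,250.00    19,017.9149   190,179.1492
  Σ                 20,975.8383   199,599.1964
Price P = Σ PV = 20,975.8383.
Macaulay duration = Σ(t·PV) / P = 199,599.1964 / 20,975.8383 = 9.51567 half-year periods.
In years: 9.51567 / 2 = 4.75784 years.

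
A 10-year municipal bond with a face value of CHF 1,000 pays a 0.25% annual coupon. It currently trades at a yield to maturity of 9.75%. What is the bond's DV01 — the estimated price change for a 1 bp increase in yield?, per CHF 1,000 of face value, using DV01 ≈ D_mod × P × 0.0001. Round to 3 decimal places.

Periodic yield y = 0.0975.
  t   CF        PV=CF/(1+0.0975)^t    t·PV
  1         2.50         2.2779         2.2779
  2         2.50         2.0755         4.1511
  3         2.50         1.8912         5.6735
  4         2.50         1.7231         6.8926
  5         2.50         1.5701         7.8503
  6         2.50         1.4306         8.5835
  7         2.50         1.3035         9.1244
  8         2.50         1.1877         9.5015
  9         2.50         1.0822         9.7396
  10    1,002.50       395.4022     3,954.0221
  Σ                    409.9440     4,017.8165
P = 409.9440; D_Mac = 9.80089 yrs; D_mod = 8.93020 yrs.
DV01 ≈ 8.93020 × 409.9440 × 0.0001 = 0.366088.

CHF 0.366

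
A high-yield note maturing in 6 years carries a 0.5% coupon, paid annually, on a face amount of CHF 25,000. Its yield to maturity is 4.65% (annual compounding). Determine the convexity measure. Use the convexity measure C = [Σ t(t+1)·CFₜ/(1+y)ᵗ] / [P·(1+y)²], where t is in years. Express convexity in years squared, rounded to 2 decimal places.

With y = 0.0465:
  t   CF        PV=CF/(1+0.0465)^t    t·PV        t(t+1)·PV
  1       125.00       119.4458       119.4458         238.8915
  2       125.00       114.1383       228.2767         684.8300
  3       125.00       109.0667       327.2002       1,308.8008
  4       125.00       104.2205       416.8819       2,084.4097
  5       125.00        99.5896       497.9478       2,987.6870
  6    25,125.00    19,128.0489   114,768.2937     803,378.0557
  Σ                 19,674.5098   116,358.0461     810,682.6748
P = 19,674.5098.
Convexity = Σ t(t+1)·PV / [P·(1+y)²] = 810,682.6748 / (19,674.5098 × 1.095162) = 37.62431.

37.62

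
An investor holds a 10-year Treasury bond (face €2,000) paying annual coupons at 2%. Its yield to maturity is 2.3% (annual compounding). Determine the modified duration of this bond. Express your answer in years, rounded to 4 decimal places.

8.9427 years

Periodic yield y = 0.023. First find Macaulay duration:
  t   CF        PV=CF/(1+0.023)^t    t·PV
  1        40.00        39.1007        39.1007
  2        40.00        38.2216        76.4432
  3        40.00        37.3623       112.0868
  4        40.00        36.5222       146.0890
  5        40.00        35.7011       178.5056
  6        40.00        34.8985       209.3907
  7        40.00        34.1138       238.7969
  8        40.00        33.3469       266.7749
  9        40.00        32.5971       293.3741
  10    2,040.00     1,625.0766    16,250.7658
  Σ                  1,946.9407    17,811.3275
P = 1,946.9407; Macaulay duration = 17,811.3275 / 1,946.9407 = 9.14837 years.
Modified duration = D_Mac / (1 + y) = 9.14837 / 1.023 = 8.94268 years.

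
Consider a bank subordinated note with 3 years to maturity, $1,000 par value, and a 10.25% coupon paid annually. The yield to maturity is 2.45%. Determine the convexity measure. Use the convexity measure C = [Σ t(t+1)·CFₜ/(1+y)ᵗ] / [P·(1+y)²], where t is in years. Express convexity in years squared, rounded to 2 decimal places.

10.20

With y = 0.0245:
  t   CF        PV=CF/(1+0.0245)^t    t·PV        t(t+1)·PV
  1       102.50       100.0488       100.0488         200.0976
  2       102.50        97.6562       195.3125         585.9374
  3     1,102.50     1,025.2805     3,075.8416      12,303.3664
  Σ                  1,222.9856     3,371.2028      13,089.4013
P = 1,222.9856.
Convexity = Σ t(t+1)·PV / [P·(1+y)²] = 13,089.4013 / (1,222.9856 × 1.049600) = 10.19705.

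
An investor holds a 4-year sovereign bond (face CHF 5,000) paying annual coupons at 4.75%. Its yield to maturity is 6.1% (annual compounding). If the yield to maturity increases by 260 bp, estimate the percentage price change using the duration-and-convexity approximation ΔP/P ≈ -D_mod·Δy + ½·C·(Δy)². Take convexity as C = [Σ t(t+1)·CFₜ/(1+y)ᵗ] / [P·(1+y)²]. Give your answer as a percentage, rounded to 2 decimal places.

With y = 0.061:
  t   CF        PV=CF/(1+0.061)^t    t·PV        t(t+1)·PV
  1       237.50       223.8454       223.8454         447.6909
  2       237.50       210.9759       421.9518       1,265.8554
  3       237.50       198.8463       596.5388       2,386.1553
  4     5,237.50     4,132.9724    16,531.8894      82,659.4471
  Σ                  4,766.6400    17,774.2255      86,759.1487
P = 4,766.6400; D_Mac = 3.72888 yrs; D_mod = 3.51450 yrs; C = 16.16859.
Duration effect: -3.51450 × (+0.026) = -0.091377
Convexity effect: 0.5 × 16.16859 × (0.026)² = +0.0054650
ΔP/P ≈ -0.091377 + 0.0054650 = -0.085912 = -8.5912%.

-8.59%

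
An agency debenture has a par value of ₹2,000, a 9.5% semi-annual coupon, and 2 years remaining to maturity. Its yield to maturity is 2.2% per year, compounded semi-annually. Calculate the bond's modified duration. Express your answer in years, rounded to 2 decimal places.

Periodic yield y = 0.011. First find Macaulay duration:
  t   CF        PV=CF/(1+0.011)^t    t·PV
  1        95.00        93.9664        93.9664
  2        95.00        92.9440       185.8880
  3        95.00        91.9327       275.7982
  4     2,095.00     2,005.3002     8,021.2009
  Σ                  2,284.1433     8,576.8535
P = 2,284.1433; Macaulay duration = 8,576.8535 / 2,284.1433 = 3.75495 half-year periods = 1.87748 years.
Modified duration = D_Mac / (1 + y) = 1.87748 / 1.011 = 1.85705 years.

1.86 years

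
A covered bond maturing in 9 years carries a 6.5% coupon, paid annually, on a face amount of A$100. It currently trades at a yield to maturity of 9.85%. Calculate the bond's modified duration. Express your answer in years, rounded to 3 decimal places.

Periodic yield y = 0.0985. First find Macaulay duration:
  t   CF        PV=CF/(1+0.0985)^t    t·PV
  1         6.50         5.9172         5.9172
  2         6.50         5.3866        10.7732
  3         6.50         4.9036        14.7107
  4         6.50         4.4639        17.8555
  5         6.50         4.0636        20.3181
  6         6.50         3.6992        22.1955
  7         6.50         3.3675        23.5728
  8         6.50         3.0656        24.5247
  9       106.50        45.7245       411.5206
  Σ                     80.5917       551.3882
P = 80.5917; Macaulay duration = 551.3882 / 80.5917 = 6.84175 years.
Modified duration = D_Mac / (1 + y) = 6.84175 / 1.0985 = 6.22826 years.

6.228 years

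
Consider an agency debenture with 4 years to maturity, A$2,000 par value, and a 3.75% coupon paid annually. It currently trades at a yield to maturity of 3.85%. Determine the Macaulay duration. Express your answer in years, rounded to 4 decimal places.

Periodic yield y = 0.0385. Discount each cash flow and weight by its year:
  t   CF        PV=CF/(1+0.0385)^t    t·PV
  1        75.00        72.2195        72.2195
  2        75.00        69.5422       139.0843
  3        75.00        66.9641       200.8922
  4     2,075.00     1,783.9887     7,135.9548
  Σ                  1,992.7145     7,548.1508
Price P = Σ PV = 1,992.7145.
Macaulay duration = Σ(t·PV) / P = 7,548.1508 / 1,992.7145 = 3.78787 years.

3.7879 years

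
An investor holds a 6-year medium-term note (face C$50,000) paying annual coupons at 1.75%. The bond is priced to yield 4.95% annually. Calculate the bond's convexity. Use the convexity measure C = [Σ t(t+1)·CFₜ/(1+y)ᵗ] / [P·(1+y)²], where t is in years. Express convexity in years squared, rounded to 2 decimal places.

35.77

With y = 0.0495:
  t   CF        PV=CF/(1+0.0495)^t    t·PV        t(t+1)·PV
  1       875.00       833.7303       833.7303       1,667.4607
  2       875.00       794.4072     1,588.8144       4,766.4432
  3       875.00       756.9387     2,270.8162       9,083.2647
  4       875.00       721.2375     2,884.9499      14,424.7494
  5       875.00       687.2201     3,436.1004      20,616.6023
  6    50,875.00    38,072.3571   228,434.1423   1,599,038.9962
  Σ                 41,865.8909   239,448.5535   1,649,597.5164
P = 41,865.8909.
Convexity = Σ t(t+1)·PV / [P·(1+y)²] = 1,649,597.5164 / (41,865.8909 × 1.101450) = 35.77279.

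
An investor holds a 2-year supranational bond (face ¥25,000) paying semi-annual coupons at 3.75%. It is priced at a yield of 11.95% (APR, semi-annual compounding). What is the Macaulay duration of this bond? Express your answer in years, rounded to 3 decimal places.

1.940 years

Periodic yield y = 0.05975. Discount each cash flow and weight by its period:
  t   CF        PV=CF/(1+0.05975)^t    t·PV
  1       468.75       442.3213       442.3213
  2       468.75       417.3827       834.7654
  3       468.75       393.8501     1,181.5504
  4    25,468.75    20,192.6784    80,770.7138
  Σ                 21,446.2326    83,229.3509
Price P = Σ PV = 21,446.2326.
Macaulay duration = Σ(t·PV) / P = 83,229.3509 / 21,446.2326 = 3.88084 half-year periods.
In years: 3.88084 / 2 = 1.94042 years.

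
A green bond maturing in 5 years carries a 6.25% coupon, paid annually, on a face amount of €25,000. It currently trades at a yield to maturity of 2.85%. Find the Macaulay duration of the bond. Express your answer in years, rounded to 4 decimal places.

Periodic yield y = 0.0285. Discount each cash flow and weight by its year:
  t   CF        PV=CF/(1+0.0285)^t    t·PV
  1     1,562.50     1,519.2027     1,519.2027
  2     1,562.50     1,477.1052     2,954.2104
  3     1,562.50     1,436.1743     4,308.5228
  4     1,562.50     1,396.3775     5,585.5100
  5    26,562.50    23,080.6198   115,403.0990
  Σ                 28,909.4795   129,770.5450
Price P = Σ PV = 28,909.4795.
Macaulay duration = Σ(t·PV) / P = 129,770.5450 / 28,909.4795 = 4.48886 years.

4.4889 years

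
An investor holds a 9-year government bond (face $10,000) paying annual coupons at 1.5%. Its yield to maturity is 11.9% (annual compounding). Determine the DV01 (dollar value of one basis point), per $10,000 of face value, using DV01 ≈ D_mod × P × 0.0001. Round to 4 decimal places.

$3.2294

Periodic yield y = 0.119.
  t   CF        PV=CF/(1+0.119)^t    t·PV
  1       150.00       134.0483       134.0483
  2       150.00       119.7929       239.5858
  3       150.00       107.0535       321.1606
  4       150.00        95.6689       382.6757
  5       150.00        85.4950       427.4751
  6       150.00        76.4031       458.4183
  7       150.00        68.2780       477.9458
  8       150.00        61.0170       488.1357
  9    10,150.00     3,689.7357    33,207.6217
  Σ                  4,437.4924    36,137.0671
P = 4,437.4924; D_Mac = 8.14358 yrs; D_mod = 7.27755 yrs.
DV01 ≈ 7.27755 × 4,437.4924 × 0.0001 = 3.229407.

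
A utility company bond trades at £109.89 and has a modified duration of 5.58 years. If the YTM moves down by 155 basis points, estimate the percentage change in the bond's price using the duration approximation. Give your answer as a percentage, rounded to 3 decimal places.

Duration approximation: ΔP/P ≈ -D_mod · Δy = -5.58 × (-0.0155) = +0.086490.
As a percentage: +8.6490%.

+8.649%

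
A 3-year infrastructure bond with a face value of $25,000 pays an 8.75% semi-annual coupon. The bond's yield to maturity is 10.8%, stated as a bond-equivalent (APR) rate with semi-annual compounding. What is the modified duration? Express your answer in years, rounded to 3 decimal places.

Periodic yield y = 0.054. First find Macaulay duration:
  t   CF        PV=CF/(1+0.054)^t    t·PV
  1     1,093.75     1,037.7135     1,037.7135
  2     1,093.75       984.5479     1,969.0958
  3     1,093.75       934.1062     2,802.3185
  4     1,093.75       886.2487     3,544.9949
  5     1,093.75       840.8432     4,204.2160
  6    26,093.75    19,032.3682   114,194.2094
  Σ                 23,715.8277   127,752.5480
P = 23,715.8277; Macaulay duration = 127,752.5480 / 23,715.8277 = 5.38681 half-year periods = 2.69340 years.
Modified duration = D_Mac / (1 + y) = 2.69340 / 1.054 = 2.55541 years.

2.555 years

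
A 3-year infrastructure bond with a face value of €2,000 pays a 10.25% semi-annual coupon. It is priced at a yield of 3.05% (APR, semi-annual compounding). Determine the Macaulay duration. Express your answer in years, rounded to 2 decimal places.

2.69 years

Periodic yield y = 0.01525. Discount each cash flow and weight by its period:
  t   CF        PV=CF/(1+0.01525)^t    t·PV
  1       102.50       100.9604       100.9604
  2       102.50        99.4438       198.8877
  3       102.50        97.9501       293.8503
  4       102.50        96.4788       385.9152
  5       102.50        95.0296       475.1480
  6     2,102.50     1,919.9858    11,519.9148
  Σ                  2,409.8485    12,974.6762
Price P = Σ PV = 2,409.8485.
Macaulay duration = Σ(t·PV) / P = 12,974.6762 / 2,409.8485 = 5.38402 half-year periods.
In years: 5.38402 / 2 = 2.69201 years.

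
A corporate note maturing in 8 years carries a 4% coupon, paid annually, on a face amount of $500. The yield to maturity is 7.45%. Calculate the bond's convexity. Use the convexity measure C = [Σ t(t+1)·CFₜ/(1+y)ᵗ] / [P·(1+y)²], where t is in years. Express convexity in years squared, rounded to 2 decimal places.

With y = 0.0745:
  t   CF        PV=CF/(1+0.0745)^t    t·PV        t(t+1)·PV
  1        20.00        18.6133        18.6133          37.2266
  2        20.00        17.3228        34.6455         103.9366
  3        20.00        16.1217        48.3651         193.4604
  4        20.00        15.0039        60.0156         300.0781
  5        20.00        13.9636        69.8181         418.9085
  6        20.00        12.9955        77.9727         545.8091
  7        20.00        12.0944        84.6609         677.2875
  8       520.00       292.6523     2,341.2186      21,070.9677
  Σ                    398.7675     2,735.3099      23,347.6745
P = 398.7675.
Convexity = Σ t(t+1)·PV / [P·(1+y)²] = 23,347.6745 / (398.7675 × 1.154550) = 50.71204.

50.71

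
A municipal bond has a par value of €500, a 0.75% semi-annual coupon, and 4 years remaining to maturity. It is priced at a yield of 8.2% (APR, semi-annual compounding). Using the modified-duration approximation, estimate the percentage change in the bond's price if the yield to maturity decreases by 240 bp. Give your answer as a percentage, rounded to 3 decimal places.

+9.079%

Periodic yield y = 0.041. Modified duration first:
  t   CF        PV=CF/(1+0.041)^t    t·PV
  1        1.875         1.8012         1.8012
  2        1.875         1.7302         3.4604
  3        1.875         1.6621         4.9862
  4        1.875         1.5966         6.3864
  5        1.875         1.5337         7.6686
  6        1.875         1.4733         8.8399
  7        1.875         1.4153         9.9070
  8      501.875       363.9064     2,911.2514
  Σ                    375.1188     2,954.3012
P = 375.1188; D_Mac = 7.87564 half-year periods = 3.93782 yrs; D_mod = 3.93782/(1+0.041) = 3.78273 yrs.
ΔP/P ≈ -D_mod · Δy = -3.78273 × (-0.024) = +0.090785 = +9.0785%.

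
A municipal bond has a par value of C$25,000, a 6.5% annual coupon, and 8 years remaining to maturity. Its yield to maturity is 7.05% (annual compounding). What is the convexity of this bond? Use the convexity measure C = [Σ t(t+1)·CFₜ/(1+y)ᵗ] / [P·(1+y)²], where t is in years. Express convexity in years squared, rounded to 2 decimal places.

With y = 0.0705:
  t   CF        PV=CF/(1+0.0705)^t    t·PV        t(t+1)·PV
  1     1,625.00     1,517.9823     1,517.9823       3,035.9645
  2     1,625.00     1,418.0124     2,836.0248       8,508.0743
  3     1,625.00     1,324.6262     3,973.8787      15,895.5148
  4     1,625.00     1,237.3902     4,949.5609      24,747.8044
  5     1,625.00     1,155.8993     5,779.4966      34,676.9795
  6     1,625.00     1,079.7752     6,478.6510      45,350.5570
  7     1,625.00     1,008.6643     7,060.6503      56,485.2026
  8    26,625.00    15,438.1851   123,505.4807   1,111,549.3264
  Σ                 24,180.5350   156,101.7252   1,300,249.4235
P = 24,180.5350.
Convexity = Σ t(t+1)·PV / [P·(1+y)²] = 1,300,249.4235 / (24,180.5350 × 1.145970) = 46.92318.

46.92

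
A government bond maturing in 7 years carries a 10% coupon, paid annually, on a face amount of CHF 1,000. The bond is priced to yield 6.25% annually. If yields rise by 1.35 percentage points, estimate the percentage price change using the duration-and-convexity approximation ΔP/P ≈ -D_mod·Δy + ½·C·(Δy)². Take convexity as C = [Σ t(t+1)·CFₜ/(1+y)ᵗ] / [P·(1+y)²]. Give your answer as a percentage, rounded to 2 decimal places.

With y = 0.0625:
  t   CF        PV=CF/(1+0.0625)^t    t·PV        t(t+1)·PV
  1       100.00        94.1176        94.1176         188.2353
  2       100.00        88.5813       177.1626         531.4879
  3       100.00        83.3706       250.1119       1,000.4478
  4       100.00        78.4665       313.8660       1,569.3299
  5       100.00        73.8508       369.2541       2,215.5245
  6       100.00        69.5067       417.0399       2,919.2794
  7     1,100.00       719.5983     5,037.1879      40,297.5034
  Σ                  1,207.4918     6,658.7401      48,721.8082
P = 1,207.4918; D_Mac = 5.51452 yrs; D_mod = 5.19014 yrs; C = 35.74220.
Duration effect: -5.19014 × (+0.0135) = -0.070067
Convexity effect: 0.5 × 35.74220 × (0.0135)² = +0.0032570
ΔP/P ≈ -0.070067 + 0.0032570 = -0.066810 = -6.6810%.

-6.68%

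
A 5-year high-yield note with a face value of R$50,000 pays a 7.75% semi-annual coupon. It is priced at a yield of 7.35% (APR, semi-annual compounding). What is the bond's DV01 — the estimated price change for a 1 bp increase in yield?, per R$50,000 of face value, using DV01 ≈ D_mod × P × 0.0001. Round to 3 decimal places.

Periodic yield y = 0.03675.
  t   CF        PV=CF/(1+0.03675)^t    t·PV
  1     1,937.50     1,868.8208     1,868.8208
  2     1,937.50     1,802.5762     3,605.1523
  3     1,937.50     1,738.6797     5,216.0390
  4     1,937.50     1,677.0482     6,708.1926
  5     1,937.50     1,617.6013     8,088.0066
  6     1,937.50     1,560.2617     9,361.5702
  7     1,937.50     1,504.9546    10,534.6823
  8     1,937.50     1,451.6080    11,612.8642
  9     1,937.50     1,400.1524    12,601.3718
  10   51,937.50    36,202.6699   362,026.6993
  Σ                 50,824.3728   431,623.3992
P = 50,824.3728; D_Mac = 8.49245 half-year periods = 4.24622 yrs; D_mod = 4.09571 yrs.
DV01 ≈ 4.09571 × 50,824.3728 × 0.0001 = 20.816176.

R$20.816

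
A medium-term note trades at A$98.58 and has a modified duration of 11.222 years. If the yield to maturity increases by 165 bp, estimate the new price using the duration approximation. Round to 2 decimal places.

Duration approximation: ΔP/P ≈ -D_mod · Δy = -11.222 × (+0.0165) = -0.185163.
New price ≈ 98.58 × (1 - 0.185163) = 80.32663146.

A$80.33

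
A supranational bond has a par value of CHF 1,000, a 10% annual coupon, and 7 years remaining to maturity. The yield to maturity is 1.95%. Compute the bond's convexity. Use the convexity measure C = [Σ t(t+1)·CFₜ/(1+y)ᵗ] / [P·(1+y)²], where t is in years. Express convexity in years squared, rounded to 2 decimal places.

40.48

With y = 0.0195:
  t   CF        PV=CF/(1+0.0195)^t    t·PV        t(t+1)·PV
  1       100.00        98.0873        98.0873         196.1746
  2       100.00        96.2112       192.4224         577.2671
  3       100.00        94.3709       283.1128       1,132.4514
  4       100.00        92.5659       370.2636       1,851.3182
  5       100.00        90.7954       453.9770       2,723.8620
  6       100.00        89.0588       534.3525       3,740.4677
  7     1,100.00       960.9086     6,726.3601      53,810.8809
  Σ                  1,521.9981     8,658.5758      64,032.4218
P = 1,521.9981.
Convexity = Σ t(t+1)·PV / [P·(1+y)²] = 64,032.4218 / (1,521.9981 × 1.039380) = 40.47728.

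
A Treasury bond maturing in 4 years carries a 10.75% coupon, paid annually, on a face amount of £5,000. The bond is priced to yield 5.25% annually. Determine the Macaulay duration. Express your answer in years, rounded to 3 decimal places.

Periodic yield y = 0.0525. Discount each cash flow and weight by its year:
  t   CF        PV=CF/(1+0.0525)^t    t·PV
  1       537.50       510.6888       510.6888
  2       537.50       485.2150       970.4301
  3       537.50       461.0119     1,383.0358
  4     5,537.50     4,512.5842    18,050.3369
  Σ                  5,969.5000    20,914.4916
Price P = Σ PV = 5,969.5000.
Macaulay duration = Σ(t·PV) / P = 20,914.4916 / 5,969.5000 = 3.50356 years.

3.504 years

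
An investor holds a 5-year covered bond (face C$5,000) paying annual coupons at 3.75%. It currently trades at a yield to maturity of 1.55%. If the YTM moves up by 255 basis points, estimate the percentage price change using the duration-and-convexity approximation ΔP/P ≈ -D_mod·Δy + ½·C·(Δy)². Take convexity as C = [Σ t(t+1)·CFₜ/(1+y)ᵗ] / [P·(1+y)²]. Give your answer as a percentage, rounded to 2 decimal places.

With y = 0.0155:
  t   CF        PV=CF/(1+0.0155)^t    t·PV        t(t+1)·PV
  1       187.50       184.6381       184.6381         369.2762
  2       187.50       181.8199       363.6398       1,090.9194
  3       187.50       179.0447       537.1341       2,148.5365
  4       187.50       176.3119       705.2475       3,526.2375
  5     5,187.50     4,803.5075    24,017.5374     144,105.2243
  Σ                  5,525.3221    25,808.1969     151,240.1939
P = 5,525.3221; D_Mac = 4.67089 yrs; D_mod = 4.59960 yrs; C = 26.54299.
Duration effect: -4.59960 × (+0.0255) = -0.117290
Convexity effect: 0.5 × 26.54299 × (0.0255)² = +0.0086298
ΔP/P ≈ -0.117290 + 0.0086298 = -0.108660 = -10.8660%.

-10.87%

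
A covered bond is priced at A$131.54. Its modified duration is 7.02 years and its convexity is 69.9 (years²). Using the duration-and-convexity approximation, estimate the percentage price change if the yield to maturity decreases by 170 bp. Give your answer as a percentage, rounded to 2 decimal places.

+12.94%

Duration effect: -D_mod·Δy = -7.02 × (-0.017) = +0.119340
Convexity effect: ½·C·(Δy)² = 0.5 × 69.9 × (-0.017)² = +0.01010055
ΔP/P ≈ +0.119340 + 0.01010055 = +0.12944055
= +12.944055%.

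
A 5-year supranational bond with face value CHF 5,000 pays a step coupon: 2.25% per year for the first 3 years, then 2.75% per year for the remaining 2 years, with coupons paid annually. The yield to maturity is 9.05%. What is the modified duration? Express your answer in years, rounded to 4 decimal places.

Periodic yield y = 0.0905. First find Macaulay duration:
  t   CF        PV=CF/(1+0.0905)^t    t·PV
  1       112.50       103.1637       103.1637
  2       112.50        94.6022       189.2044
  3       112.50        86.7512       260.2536
  4       137.50        97.2299       388.9198
  5     5,137.50     3,331.3747    16,656.8736
  Σ                  3,713.1217    17,598.4150
P = 3,713.1217; Macaulay duration = 17,598.4150 / 3,713.1217 = 4.73952 years.
Modified duration = D_Mac / (1 + y) = 4.73952 / 1.0905 = 4.34619 years.

4.3462 years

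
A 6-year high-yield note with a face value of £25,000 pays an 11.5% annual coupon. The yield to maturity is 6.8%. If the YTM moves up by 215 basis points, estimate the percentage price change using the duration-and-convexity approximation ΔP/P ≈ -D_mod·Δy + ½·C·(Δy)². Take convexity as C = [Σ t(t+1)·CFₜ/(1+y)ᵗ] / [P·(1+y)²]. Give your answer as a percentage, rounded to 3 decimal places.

-9.016%

With y = 0.068:
  t   CF        PV=CF/(1+0.068)^t    t·PV        t(t+1)·PV
  1     2,875.00     2,691.9476     2,691.9476       5,383.8951
  2     2,875.00     2,520.5502     5,041.1003      15,123.3009
  3     2,875.00     2,360.0657     7,080.1971      28,320.7883
  4     2,875.00     2,209.7993     8,839.1973      44,195.9867
  5     2,875.00     2,069.1005    10,345.5025      62,073.0150
  6    27,875.00    18,783.9689   112,703.8132     788,926.6927
  Σ                 30,635.4321   146,701.7580     944,023.6787
P = 30,635.4321; D_Mac = 4.78863 yrs; D_mod = 4.48374 yrs; C = 27.01571.
Duration effect: -4.48374 × (+0.0215) = -0.096400
Convexity effect: 0.5 × 27.01571 × (0.0215)² = +0.0062440
ΔP/P ≈ -0.096400 + 0.0062440 = -0.090156 = -9.0156%.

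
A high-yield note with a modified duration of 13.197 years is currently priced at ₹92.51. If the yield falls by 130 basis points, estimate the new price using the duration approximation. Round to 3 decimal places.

Duration approximation: ΔP/P ≈ -D_mod · Δy = -13.197 × (-0.013) = +0.171561.
New price ≈ 92.51 × (1 + 0.171561) = 108.38110811.

₹108.381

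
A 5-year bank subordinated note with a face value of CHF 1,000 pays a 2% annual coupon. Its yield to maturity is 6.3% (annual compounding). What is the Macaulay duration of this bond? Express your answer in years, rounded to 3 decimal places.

4.784 years

Periodic yield y = 0.063. Discount each cash flow and weight by its year:
  t   CF        PV=CF/(1+0.063)^t    t·PV
  1        20.00        18.8147        18.8147
  2        20.00        17.6996        35.3992
  3        20.00        16.6506        49.9518
  4        20.00        15.6638        62.6552
  5     1,020.00       751.5084     3,757.5421
  Σ                    820.3371     3,924.3630
Price P = Σ PV = 820.3371.
Macaulay duration = Σ(t·PV) / P = 3,924.3630 / 820.3371 = 4.78384 years.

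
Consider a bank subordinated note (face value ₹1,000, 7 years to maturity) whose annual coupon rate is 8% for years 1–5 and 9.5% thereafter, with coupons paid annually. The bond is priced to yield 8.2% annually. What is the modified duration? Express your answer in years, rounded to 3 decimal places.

Periodic yield y = 0.082. First find Macaulay duration:
  t   CF        PV=CF/(1+0.082)^t    t·PV
  1        80.00        73.9372        73.9372
  2        80.00        68.3338       136.6676
  3        80.00        63.1551       189.4652
  4        80.00        58.3688       233.4753
  5        80.00        53.9453       269.7265
  6        95.00        59.2052       355.2314
  7     1,095.00       630.7007     4,414.9047
  Σ                  1,007.6460     5,673.4078
P = 1,007.6460; Macaulay duration = 5,673.4078 / 1,007.6460 = 5.63036 years.
Modified duration = D_Mac / (1 + y) = 5.63036 / 1.082 = 5.20366 years.

5.204 years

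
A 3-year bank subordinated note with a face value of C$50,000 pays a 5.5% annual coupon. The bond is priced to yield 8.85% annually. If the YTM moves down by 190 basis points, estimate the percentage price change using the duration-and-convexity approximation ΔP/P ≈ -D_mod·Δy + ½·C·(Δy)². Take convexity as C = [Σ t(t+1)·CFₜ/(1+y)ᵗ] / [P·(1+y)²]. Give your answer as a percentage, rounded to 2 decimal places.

+5.12%

With y = 0.0885:
  t   CF        PV=CF/(1+0.0885)^t    t·PV        t(t+1)·PV
  1     2,750.00     2,526.4125     2,526.4125       5,052.8250
  2     2,750.00     2,321.0037     4,642.0073      13,926.0220
  3    52,750.00    40,901.3049   122,703.9147     490,815.6588
  Σ                 45,748.7211   129,872.3345     509,794.5059
P = 45,748.7211; D_Mac = 2.83882 yrs; D_mod = 2.60801 yrs; C = 9.40501.
Duration effect: -2.60801 × (-0.019) = +0.049552
Convexity effect: 0.5 × 9.40501 × (-0.019)² = +0.0016976
ΔP/P ≈ +0.049552 + 0.0016976 = +0.051250 = +5.1250%.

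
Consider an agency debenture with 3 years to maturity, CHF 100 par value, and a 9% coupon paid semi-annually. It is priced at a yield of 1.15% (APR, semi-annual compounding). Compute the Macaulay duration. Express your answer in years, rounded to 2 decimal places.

2.73 years

Periodic yield y = 0.00575. Discount each cash flow and weight by its period:
  t   CF        PV=CF/(1+0.00575)^t    t·PV
  1         4.50         4.4743         4.4743
  2         4.50         4.4487         8.8974
  3         4.50         4.4233        13.2698
  4         4.50         4.3980        17.5919
  5         4.50         4.3728        21.8641
  6       104.50       100.9662       605.7972
  Σ                    123.0832       671.8947
Price P = Σ PV = 123.0832.
Macaulay duration = Σ(t·PV) / P = 671.8947 / 123.0832 = 5.45886 half-year periods.
In years: 5.45886 / 2 = 2.72943 years.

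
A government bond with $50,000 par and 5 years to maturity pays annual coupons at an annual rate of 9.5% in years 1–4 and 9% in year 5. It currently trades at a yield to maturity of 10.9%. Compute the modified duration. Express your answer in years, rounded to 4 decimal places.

Periodic yield y = 0.109. First find Macaulay duration:
  t   CF        PV=CF/(1+0.109)^t    t·PV
  1     4,750.00     4,283.1380     4,283.1380
  2     4,750.00     3,862.1623     7,724.3245
  3     4,750.00     3,482.5629    10,447.6887
  4     4,750.00     3,140.2731    12,561.0926
  5    54,500.00    32,489.1816   162,445.9080
  Σ                 47,257.3179   197,462.1518
P = 47,257.3179; Macaulay duration = 197,462.1518 / 47,257.3179 = 4.17845 years.
Modified duration = D_Mac / (1 + y) = 4.17845 / 1.109 = 3.76776 years.

3.7678 years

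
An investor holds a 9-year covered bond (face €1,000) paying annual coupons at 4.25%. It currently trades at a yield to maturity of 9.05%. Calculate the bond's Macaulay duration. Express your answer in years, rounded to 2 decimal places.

Periodic yield y = 0.0905. Discount each cash flow and weight by its year:
  t   CF        PV=CF/(1+0.0905)^t    t·PV
  1        42.50        38.9729        38.9729
  2        42.50        35.7386        71.4772
  3        42.50        32.7727        98.3180
  4        42.50        30.0529       120.2116
  5        42.50        27.5588       137.7941
  6        42.50        25.2717       151.6304
  7        42.50        23.1744       162.2211
  8        42.50        21.2512       170.0096
  9     1,042.50       478.0189     4,302.1698
  Σ                    712.8122     5,252.8047
Price P = Σ PV = 712.8122.
Macaulay duration = Σ(t·PV) / P = 5,252.8047 / 712.8122 = 7.36913 years.

7.37 years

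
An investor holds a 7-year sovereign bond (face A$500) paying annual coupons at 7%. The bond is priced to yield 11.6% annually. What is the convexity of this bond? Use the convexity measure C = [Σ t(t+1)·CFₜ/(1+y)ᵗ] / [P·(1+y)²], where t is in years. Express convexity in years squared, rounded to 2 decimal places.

With y = 0.116:
  t   CF        PV=CF/(1+0.116)^t    t·PV        t(t+1)·PV
  1        35.00        31.3620        31.3620          62.7240
  2        35.00        28.1022        56.2043         168.6129
  3        35.00        25.1811        75.5434         302.1737
  4        35.00        22.5637        90.2550         451.2750
  5        35.00        20.2184       101.0921         606.5524
  6        35.00        18.1169       108.7011         760.9080
  7       535.00       248.1444     1,737.0106      13,896.0845
  Σ                    393.6887     2,200.1685      16,248.3306
P = 393.6887.
Convexity = Σ t(t+1)·PV / [P·(1+y)²] = 16,248.3306 / (393.6887 × 1.245456) = 33.13809.

33.14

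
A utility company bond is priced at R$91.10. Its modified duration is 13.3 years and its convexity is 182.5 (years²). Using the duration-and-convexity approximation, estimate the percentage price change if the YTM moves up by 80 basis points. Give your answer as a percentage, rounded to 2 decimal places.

Duration effect: -D_mod·Δy = -13.3 × (+0.008) = -0.106400
Convexity effect: ½·C·(Δy)² = 0.5 × 182.5 × (0.008)² = +0.0058400
ΔP/P ≈ -0.106400 + 0.0058400 = -0.100560
= -10.0560%.

-10.06%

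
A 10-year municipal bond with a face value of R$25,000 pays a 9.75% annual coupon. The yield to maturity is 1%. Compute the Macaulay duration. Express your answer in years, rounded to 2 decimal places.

Periodic yield y = 0.01. Discount each cash flow and weight by its year:
  t   CF        PV=CF/(1+0.01)^t    t·PV
  1     2,437.50     2,413.3663     2,413.3663
  2     2,437.50     2,389.4716     4,778.9432
  3     2,437.50     2,365.8135     7,097.4405
  4     2,437.50     2,342.3896     9,369.5584
  5     2,437.50     2,319.1976    11,595.9881
  6     2,437.50     2,296.2353    13,777.4116
  7     2,437.50     2,273.5003    15,914.5018
  8     2,437.50     2,250.9904    18,007.9228
  9     2,437.50     2,228.7033    20,058.3299
  10   27,437.50    24,838.8108   248,388.1082
  Σ                 45,718.4787   351,401.5708
Price P = Σ PV = 45,718.4787.
Macaulay duration = Σ(t·PV) / P = 351,401.5708 / 45,718.4787 = 7.68620 years.

7.69 years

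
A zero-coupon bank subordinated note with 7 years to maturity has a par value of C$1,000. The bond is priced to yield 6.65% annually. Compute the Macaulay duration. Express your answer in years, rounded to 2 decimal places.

A zero-coupon bond has a single cash flow at maturity, so its Macaulay duration equals its maturity: 7 years.

7.00 years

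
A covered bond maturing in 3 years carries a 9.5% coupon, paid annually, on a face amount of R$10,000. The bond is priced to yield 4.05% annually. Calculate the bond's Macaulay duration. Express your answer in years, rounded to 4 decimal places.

Periodic yield y = 0.0405. Discount each cash flow and weight by its year:
  t   CF        PV=CF/(1+0.0405)^t    t·PV
  1       950.00       913.0226       913.0226
  2       950.00       877.4845     1,754.9689
  3    10,950.00     9,720.4835    29,161.4504
  Σ                 11,510.9905    31,829.4419
Price P = Σ PV = 11,510.9905.
Macaulay duration = Σ(t·PV) / P = 31,829.4419 / 11,510.9905 = 2.76513 years.

2.7651 years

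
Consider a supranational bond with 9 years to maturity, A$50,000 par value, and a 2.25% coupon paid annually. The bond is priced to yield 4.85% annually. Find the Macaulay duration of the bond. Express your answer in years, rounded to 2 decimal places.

8.15 years

Periodic yield y = 0.0485. Discount each cash flow and weight by its year:
  t   CF        PV=CF/(1+0.0485)^t    t·PV
  1     1,125.00     1,072.9614     1,072.9614
  2     1,125.00     1,023.3299     2,046.6597
  3     1,125.00       975.9942     2,927.9825
  4     1,125.00       930.8480     3,723.3921
  5     1,125.00       887.7902     4,438.9510
  6     1,125.00       846.7241     5,080.3445
  7     1,125.00       807.5575     5,652.9028
  8     1,125.00       770.2027     6,161.6217
  9    51,125.00    33,382.3886   300,441.4970
  Σ                 40,697.7965   331,546.3127
Price P = Σ PV = 40,697.7965.
Macaulay duration = Σ(t·PV) / P = 331,546.3127 / 40,697.7965 = 8.14654 years.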